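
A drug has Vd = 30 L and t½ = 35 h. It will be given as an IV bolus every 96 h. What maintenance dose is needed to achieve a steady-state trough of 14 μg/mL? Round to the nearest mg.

τ/t½ = 96/35 ≈ 2.7429, so f = (1/2)^(96/35) ≈ 0.149389.
Cmin,ss = (D/Vd)·f/(1−f), so D = Cmin,ss·Vd·(1−f)/f.
D = 14 × 30 × (1−f)/f ≈ 14 × 30 × 5.69393 ≈ 2391.45 mg.

2391 mg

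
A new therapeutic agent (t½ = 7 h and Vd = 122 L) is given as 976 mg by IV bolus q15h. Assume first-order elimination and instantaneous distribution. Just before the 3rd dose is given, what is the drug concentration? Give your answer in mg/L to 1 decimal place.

f = (1/2)^(τ/t½) = (1/2)^(15/7) ≈ 0.2264.
C₀ = D/Vd = 976/122 ≈ 8.000 mg/L.
Before the 3rd dose, 2 doses have been given. Superposition: Cmin = C₀·(f + f²).
≈ 8.000 × (0.2264 + 0.0513) ≈ 8.000 × 0.2777 ≈ 2.222 mg/L.

2.2 mg/L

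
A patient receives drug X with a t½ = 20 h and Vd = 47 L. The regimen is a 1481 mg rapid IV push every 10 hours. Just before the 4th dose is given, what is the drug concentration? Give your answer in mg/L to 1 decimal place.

f = (1/2)^(τ/t½) = (1/2)^(10/20) ≈ 0.7071.
C₀ = D/Vd = 1481/47 ≈ 31.511 mg/L.
Before the 4th dose, 3 doses have been given. Superposition: Cmin = C₀·(f + f² + … + f^3).
≈ 31.511 × (0.7071 + 0.5000 + 0.3535) ≈ 31.511 × 1.5606 ≈ 49.176 mg/L.

49.2 mg/L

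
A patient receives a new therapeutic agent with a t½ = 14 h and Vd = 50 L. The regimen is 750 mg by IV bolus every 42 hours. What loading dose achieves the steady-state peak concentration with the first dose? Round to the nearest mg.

857 mg

f = (1/2)^(42/14) ≈ 0.125000; accumulation ratio R = 1/(1−f) ≈ 1.14286.
Loading dose to hit Cmax,ss on first dose: D_load = D_maint·R ≈ 750 × 1.14286 ≈ 857.14 mg.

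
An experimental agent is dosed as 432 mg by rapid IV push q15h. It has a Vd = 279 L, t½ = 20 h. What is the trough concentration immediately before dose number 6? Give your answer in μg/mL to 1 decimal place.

2.1 μg/mL

f = (1/2)^(τ/t½) = (1/2)^(15/20) ≈ 0.5946.
C₀ = D/Vd = 432/279 ≈ 1.548 μg/mL.
Before the 6th dose, 5 doses have been given. Superposition: Cmin = C₀·(f + f² + … + f^5).
≈ 1.548 × (0.5946 + 0.3535 + 0.2102 + 0.1250 + 0.0743) ≈ 1.548 × 1.3576 ≈ 2.102 μg/mL.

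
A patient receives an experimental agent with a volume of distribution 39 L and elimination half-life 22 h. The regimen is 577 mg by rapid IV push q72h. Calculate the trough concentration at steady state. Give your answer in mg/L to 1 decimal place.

1.7 mg/L

τ/t½ = 72/22 ≈ 3.2727, so fraction remaining f = (1/2)^(72/22) ≈ 0.1035.
Single-dose peak C₀ = D/Vd = 577/39 ≈ 14.795 mg/L.
Steady-state trough Cmin,ss = C₀·f/(1−f) ≈ 14.795 × 0.1035/0.8965 ≈ 1.708 mg/L.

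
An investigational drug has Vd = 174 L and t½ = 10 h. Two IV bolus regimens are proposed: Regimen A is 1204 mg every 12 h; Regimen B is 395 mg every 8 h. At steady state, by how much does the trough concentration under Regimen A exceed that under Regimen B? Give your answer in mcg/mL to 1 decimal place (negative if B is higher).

Regimen A: f = (1/2)^(12/10) ≈ 0.4353; Cmin,ss = (1204/174)·f/(1−f) ≈ 5.334 mcg/mL.
Regimen B: f = (1/2)^(8/10) ≈ 0.5743; Cmin,ss = (395/174)·f/(1−f) ≈ 3.063 mcg/mL.
Difference ≈ 5.334 − 3.063 ≈ 2.271 mcg/mL.

2.3 mcg/mL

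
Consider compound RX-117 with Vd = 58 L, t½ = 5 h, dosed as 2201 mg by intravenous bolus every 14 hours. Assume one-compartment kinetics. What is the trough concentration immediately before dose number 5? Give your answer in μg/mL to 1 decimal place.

6.4 μg/mL

f = (1/2)^(τ/t½) = (1/2)^(14/5) ≈ 0.1436.
C₀ = D/Vd = 2201/58 ≈ 37.948 μg/mL.
Before the 5th dose, 4 doses have been given. Superposition: Cmin = C₀·(f + f² + … + f^4).
≈ 37.948 × (0.1436 + 0.0206 + 0.0030 + 0.0004) ≈ 37.948 × 0.1676 ≈ 6.360 μg/mL.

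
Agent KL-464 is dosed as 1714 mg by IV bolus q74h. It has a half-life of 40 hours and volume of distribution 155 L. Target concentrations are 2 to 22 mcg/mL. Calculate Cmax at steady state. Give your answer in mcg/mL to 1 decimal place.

Over one 74-h interval, 74/40 ≈ 1.85 half-lives elapse, leaving f ≈ 0.2774 of each dose.
At steady state, accumulation factor R = 1/(1 − e^(−kτ)) ≈ 1.3839.
Each bolus raises the concentration by D/Vd = 1714/155 ≈ 11.058 mcg/mL.
Steady-state peak Cmax,ss = C₀·R ≈ 11.058 × 1.3839 ≈ 15.303 mcg/mL.
Peak 15.3 mcg/mL vs MTC 22 mcg/mL: below toxic threshold.

15.3 mcg/mL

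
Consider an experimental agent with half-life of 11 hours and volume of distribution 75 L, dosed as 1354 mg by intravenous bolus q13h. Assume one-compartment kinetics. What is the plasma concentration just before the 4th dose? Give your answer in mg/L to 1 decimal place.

f = (1/2)^(τ/t½) = (1/2)^(13/11) ≈ 0.4408.
C₀ = D/Vd = 1354/75 ≈ 18.053 mg/L.
Before the 4th dose, 3 doses have been given. Superposition: Cmin = C₀·(f + f² + … + f^3).
≈ 18.053 × (0.4408 + 0.1943 + 0.0856) ≈ 18.053 × 0.7207 ≈ 13.011 mg/L.

13.0 mg/L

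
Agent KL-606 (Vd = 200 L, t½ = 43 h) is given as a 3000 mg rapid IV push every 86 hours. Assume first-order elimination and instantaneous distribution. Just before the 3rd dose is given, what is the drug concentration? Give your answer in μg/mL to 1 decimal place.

4.7 μg/mL

f = (1/2)^(τ/t½) = (1/2)^(86/43) ≈ 0.2500.
C₀ = D/Vd = 3000/200 ≈ 15.000 μg/mL.
Before the 3rd dose, 2 doses have been given. Superposition: Cmin = C₀·(f + f²).
≈ 15.000 × (0.2500 + 0.0625) ≈ 15.000 × 0.3125 ≈ 4.688 μg/mL.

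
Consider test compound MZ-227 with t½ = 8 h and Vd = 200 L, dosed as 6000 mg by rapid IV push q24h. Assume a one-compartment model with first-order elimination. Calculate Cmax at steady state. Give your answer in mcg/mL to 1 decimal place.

34.3 mcg/mL

τ = 24 h = 3 half-lives, so f = (1/2)^3 = 0.125.
At steady state, R = 1/(1 − 0.125) = 8/7.
Single-dose peak C₀ = D/Vd = 6000/200 = 30 mcg/mL.
Steady-state peak Cmax,ss = C₀·R = 30 × 8/7 ≈ 34.286 mcg/mL.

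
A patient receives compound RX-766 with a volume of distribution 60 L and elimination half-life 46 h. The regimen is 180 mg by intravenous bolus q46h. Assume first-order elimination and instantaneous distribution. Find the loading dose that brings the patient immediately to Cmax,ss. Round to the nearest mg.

360 mg

f = (1/2)^(46/46) ≈ 0.500000; accumulation ratio R = 1/(1−f) ≈ 2.00000.
Loading dose to hit Cmax,ss on first dose: D_load = D_maint·R ≈ 180 × 2.00000 ≈ 360.00 mg.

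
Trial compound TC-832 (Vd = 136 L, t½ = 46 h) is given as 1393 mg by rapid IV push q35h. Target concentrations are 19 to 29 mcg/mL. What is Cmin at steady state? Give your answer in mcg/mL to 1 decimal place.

14.7 mcg/mL

k = ln2/t½ = ln2/46 ≈ 0.015068 h⁻¹; fraction remaining f = e^(−kτ) = e^(−0.015068×35) ≈ 0.5901.
Each bolus raises the concentration by D/Vd = 1393/136 ≈ 10.243 mcg/mL.
Steady-state trough Cmin,ss = C₀·f/(1−f) ≈ 10.243 × 0.5901/0.4099 ≈ 14.746 mcg/mL.
Trough 14.7 mcg/mL vs MEC 19 mcg/mL: subtherapeutic.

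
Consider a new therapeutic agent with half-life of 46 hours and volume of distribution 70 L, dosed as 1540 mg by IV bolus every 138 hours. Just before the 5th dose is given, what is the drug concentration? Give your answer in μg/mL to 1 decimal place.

3.1 μg/mL

f = (1/2)^(τ/t½) = (1/2)^(138/46) ≈ 0.1250.
C₀ = D/Vd = 1540/70 ≈ 22.000 μg/mL.
Before the 5th dose, 4 doses have been given. Superposition: Cmin = C₀·(f + f² + … + f^4).
≈ 22.000 × (0.1250 + 0.0156 + 0.0020 + 0.0002) ≈ 22.000 × 0.1428 ≈ 3.142 μg/mL.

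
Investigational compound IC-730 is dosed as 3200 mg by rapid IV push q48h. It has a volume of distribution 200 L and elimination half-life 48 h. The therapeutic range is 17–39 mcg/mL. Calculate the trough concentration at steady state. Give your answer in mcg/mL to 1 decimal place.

The dosing interval is 1 half-life, so f = 2^(−1) = 0.5.
Accumulation ratio R = 1/(1 − f) = 1/0.5 = 2/1.
Single-dose peak C₀ = D/Vd = 3200/200 = 16 mcg/mL.
Steady-state peak Cmax,ss = C₀·R = 16 × 2/1 ≈ 32.000 mcg/mL.
Steady-state trough Cmin,ss = Cmax,ss·f ≈ 32.000 × 0.5 ≈ 16.000 mcg/mL.
Trough 16.0 mcg/mL vs MEC 17 mcg/mL: subtherapeutic.

16.0 mcg/mL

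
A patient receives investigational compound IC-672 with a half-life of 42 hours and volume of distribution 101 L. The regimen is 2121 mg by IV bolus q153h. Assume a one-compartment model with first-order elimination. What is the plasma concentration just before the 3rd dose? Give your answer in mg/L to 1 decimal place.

f = (1/2)^(τ/t½) = (1/2)^(153/42) ≈ 0.0801.
C₀ = D/Vd = 2121/101 ≈ 21.000 mg/L.
Before the 3rd dose, 2 doses have been given. Superposition: Cmin = C₀·(f + f²).
≈ 21.000 × (0.0801 + 0.0064) ≈ 21.000 × 0.0865 ≈ 1.816 mg/L.

1.8 mg/L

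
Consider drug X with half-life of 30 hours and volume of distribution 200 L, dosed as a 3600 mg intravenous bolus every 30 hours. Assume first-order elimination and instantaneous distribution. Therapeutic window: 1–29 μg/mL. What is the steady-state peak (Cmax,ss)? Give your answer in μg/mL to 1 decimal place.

τ = 30 h = 1 half-life, so f = (1/2)^1 = 0.5.
Accumulation ratio R = 1/(1 − f) = 1/0.5 = 2/1.
Single-dose peak C₀ = D/Vd = 3600/200 = 18 μg/mL.
Steady-state peak Cmax,ss = C₀·R = 18 × 2/1 ≈ 36.000 μg/mL.
Peak 36.0 μg/mL vs MTC 29 μg/mL: exceeds toxic threshold.

36.0 μg/mL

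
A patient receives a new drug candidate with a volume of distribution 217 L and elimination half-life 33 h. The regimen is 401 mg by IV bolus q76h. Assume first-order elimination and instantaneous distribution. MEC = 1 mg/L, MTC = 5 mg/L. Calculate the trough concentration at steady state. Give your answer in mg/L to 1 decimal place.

k = ln2/t½ = ln2/33 ≈ 0.021004 h⁻¹; fraction remaining f = e^(−kτ) = e^(−0.021004×76) ≈ 0.2026.
At steady state, accumulation factor R = 1/(1 − e^(−kτ)) ≈ 1.2541.
Each bolus raises the concentration by D/Vd = 401/217 ≈ 1.848 mg/L.
Steady-state peak Cmax,ss = C₀·R ≈ 1.848 × 1.2541 ≈ 2.318 mg/L.
Steady-state trough Cmin,ss = Cmax,ss·f ≈ 2.318 × 0.2026 ≈ 0.470 mg/L.
Trough 0.5 mg/L vs MEC 1 mg/L: subtherapeutic.

0.5 mg/L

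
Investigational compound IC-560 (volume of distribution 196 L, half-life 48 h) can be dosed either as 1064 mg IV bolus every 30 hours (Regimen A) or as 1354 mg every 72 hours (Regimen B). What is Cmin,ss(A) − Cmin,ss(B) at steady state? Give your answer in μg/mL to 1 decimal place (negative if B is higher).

6.2 μg/mL

Regimen A: f = (1/2)^(30/48) ≈ 0.6484; Cmin,ss = (1064/196)·f/(1−f) ≈ 10.011 μg/mL.
Regimen B: f = (1/2)^(72/48) ≈ 0.3536; Cmin,ss = (1354/196)·f/(1−f) ≈ 3.779 μg/mL.
Difference ≈ 10.011 − 3.779 ≈ 6.232 μg/mL.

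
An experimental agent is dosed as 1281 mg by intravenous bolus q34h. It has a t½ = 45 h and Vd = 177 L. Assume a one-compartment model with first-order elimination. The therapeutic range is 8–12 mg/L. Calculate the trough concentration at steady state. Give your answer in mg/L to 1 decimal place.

k = ln2/t½ = ln2/45 ≈ 0.015403 h⁻¹; fraction remaining f = e^(−kτ) = e^(−0.015403×34) ≈ 0.5923.
Single-dose peak C₀ = D/Vd = 1281/177 ≈ 7.237 mg/L.
Steady-state trough Cmin,ss = C₀·f/(1−f) ≈ 7.237 × 0.5923/0.4077 ≈ 10.514 mg/L.
Trough 10.5 mg/L vs MEC 8 mg/L: adequate.

10.5 mg/L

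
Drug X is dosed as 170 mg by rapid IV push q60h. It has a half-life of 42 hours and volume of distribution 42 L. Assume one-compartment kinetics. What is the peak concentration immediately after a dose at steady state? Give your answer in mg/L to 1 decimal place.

Over one 60-h interval, 60/42 ≈ 1.4286 half-lives elapse, leaving f ≈ 0.3715 of each dose.
Accumulation ratio R = 1/(1 − f) ≈ 1/0.6285 ≈ 1.5911.
Each bolus raises the concentration by D/Vd = 170/42 ≈ 4.048 mg/L.
Steady-state peak Cmax,ss = C₀·R ≈ 4.048 × 1.5911 ≈ 6.441 mg/L.

6.4 mg/L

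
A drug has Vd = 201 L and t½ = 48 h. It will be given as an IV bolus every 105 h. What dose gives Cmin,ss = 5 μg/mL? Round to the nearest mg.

τ/t½ = 105/48 ≈ 2.1875, so f = (1/2)^(105/48) ≈ 0.219532.
Cmin,ss = (D/Vd)·f/(1−f), so D = Cmin,ss·Vd·(1−f)/f.
D = 5 × 201 × (1−f)/f ≈ 5 × 201 × 3.55514 ≈ 3572.92 mg.

3573 mg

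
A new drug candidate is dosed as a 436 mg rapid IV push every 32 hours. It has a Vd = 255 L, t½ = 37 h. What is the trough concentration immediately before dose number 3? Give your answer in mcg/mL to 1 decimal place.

1.5 mcg/mL

f = (1/2)^(τ/t½) = (1/2)^(32/37) ≈ 0.5491.
C₀ = D/Vd = 436/255 ≈ 1.710 mcg/mL.
Before the 3rd dose, 2 doses have been given. Superposition: Cmin = C₀·(f + f²).
≈ 1.710 × (0.5491 + 0.3015) ≈ 1.710 × 0.8506 ≈ 1.455 mcg/mL.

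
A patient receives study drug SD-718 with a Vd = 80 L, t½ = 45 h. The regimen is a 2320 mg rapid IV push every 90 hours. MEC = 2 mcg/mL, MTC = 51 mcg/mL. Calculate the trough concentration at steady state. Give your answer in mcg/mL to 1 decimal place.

9.7 mcg/mL

τ = 90 h = 2 half-lives, so f = (1/2)^2 = 0.25.
Accumulation ratio R = 1/(1 − f) = 1/0.75 = 4/3.
Single-dose peak C₀ = D/Vd = 2320/80 = 29 mcg/mL.
Steady-state peak Cmax,ss = C₀·R = 29 × 4/3 ≈ 38.667 mcg/mL.
Steady-state trough Cmin,ss = Cmax,ss·f ≈ 38.667 × 0.25 ≈ 9.667 mcg/mL.
Trough 9.7 mcg/mL vs MEC 2 mcg/mL: adequate.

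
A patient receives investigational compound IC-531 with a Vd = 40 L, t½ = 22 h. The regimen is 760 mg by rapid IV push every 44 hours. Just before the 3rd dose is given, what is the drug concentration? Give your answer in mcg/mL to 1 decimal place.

f = (1/2)^(τ/t½) = (1/2)^(44/22) ≈ 0.2500.
C₀ = D/Vd = 760/40 ≈ 19.000 mcg/mL.
Before the 3rd dose, 2 doses have been given. Superposition: Cmin = C₀·(f + f²).
≈ 19.000 × (0.2500 + 0.0625) ≈ 19.000 × 0.3125 ≈ 5.938 mcg/mL.

5.9 mcg/mL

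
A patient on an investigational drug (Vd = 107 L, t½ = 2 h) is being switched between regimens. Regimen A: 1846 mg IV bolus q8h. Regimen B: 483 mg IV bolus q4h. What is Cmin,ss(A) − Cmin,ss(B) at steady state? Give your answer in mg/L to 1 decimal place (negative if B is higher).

Regimen A: f = (1/2)^(8/2) ≈ 0.0625; Cmin,ss = (1846/107)·f/(1−f) ≈ 1.150 mg/L.
Regimen B: f = (1/2)^(4/2) ≈ 0.2500; Cmin,ss = (483/107)·f/(1−f) ≈ 1.505 mg/L.
Difference ≈ 1.150 − 1.505 ≈ -0.355 mg/L.

-0.4 mg/L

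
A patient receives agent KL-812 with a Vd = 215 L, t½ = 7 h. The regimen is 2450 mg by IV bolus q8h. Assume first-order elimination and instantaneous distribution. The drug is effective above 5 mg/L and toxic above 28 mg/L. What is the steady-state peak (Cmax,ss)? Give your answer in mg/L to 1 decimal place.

k = ln2/t½ = ln2/7 ≈ 0.099021 h⁻¹; fraction remaining f = e^(−kτ) = e^(−0.099021×8) ≈ 0.4529.
At steady state, accumulation factor R = 1/(1 − e^(−kτ)) ≈ 1.8278.
Each bolus raises the concentration by D/Vd = 2450/215 ≈ 11.395 mg/L.
Steady-state peak Cmax,ss = C₀·R ≈ 11.395 × 1.8278 ≈ 20.828 mg/L.
Peak 20.8 mg/L vs MTC 28 mg/L: below toxic threshold.

20.8 mg/L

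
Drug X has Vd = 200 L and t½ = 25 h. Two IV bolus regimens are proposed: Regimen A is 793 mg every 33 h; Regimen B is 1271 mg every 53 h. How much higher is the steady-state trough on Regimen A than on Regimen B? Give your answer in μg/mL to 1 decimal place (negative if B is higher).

0.8 μg/mL

Regimen A: f = (1/2)^(33/25) ≈ 0.4005; Cmin,ss = (793/200)·f/(1−f) ≈ 2.649 μg/mL.
Regimen B: f = (1/2)^(53/25) ≈ 0.2300; Cmin,ss = (1271/200)·f/(1−f) ≈ 1.898 μg/mL.
Difference ≈ 2.649 − 1.898 ≈ 0.751 μg/mL.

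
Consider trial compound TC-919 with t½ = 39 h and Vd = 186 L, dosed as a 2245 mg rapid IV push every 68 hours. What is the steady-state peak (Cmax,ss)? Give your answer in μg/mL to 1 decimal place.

17.2 μg/mL

Over one 68-h interval, 68/39 ≈ 1.7436 half-lives elapse, leaving f ≈ 0.2986 of each dose.
Accumulation ratio R = 1/(1 − f) ≈ 1/0.7014 ≈ 1.4257.
Each bolus raises the concentration by D/Vd = 2245/186 ≈ 12.070 μg/mL.
Steady-state peak Cmax,ss = C₀·R ≈ 12.070 × 1.4257 ≈ 17.208 μg/mL.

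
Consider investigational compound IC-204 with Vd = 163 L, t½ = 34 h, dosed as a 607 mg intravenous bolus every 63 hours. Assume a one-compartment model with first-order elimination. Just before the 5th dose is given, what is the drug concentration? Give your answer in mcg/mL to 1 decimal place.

f = (1/2)^(τ/t½) = (1/2)^(63/34) ≈ 0.2768.
C₀ = D/Vd = 607/163 ≈ 3.724 mcg/mL.
Before the 5th dose, 4 doses have been given. Superposition: Cmin = C₀·(f + f² + … + f^4).
≈ 3.724 × (0.2768 + 0.0766 + 0.0212 + 0.0059) ≈ 3.724 × 0.3805 ≈ 1.417 mcg/mL.

1.4 mcg/mL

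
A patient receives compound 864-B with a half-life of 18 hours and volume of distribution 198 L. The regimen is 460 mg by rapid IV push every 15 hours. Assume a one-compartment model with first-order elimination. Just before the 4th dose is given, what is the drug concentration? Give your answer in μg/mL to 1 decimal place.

f = (1/2)^(τ/t½) = (1/2)^(15/18) ≈ 0.5612.
C₀ = D/Vd = 460/198 ≈ 2.323 μg/mL.
Before the 4th dose, 3 doses have been given. Superposition: Cmin = C₀·(f + f² + … + f^3).
≈ 2.323 × (0.5612 + 0.3149 + 0.1767) ≈ 2.323 × 1.0528 ≈ 2.446 μg/mL.

2.4 μg/mL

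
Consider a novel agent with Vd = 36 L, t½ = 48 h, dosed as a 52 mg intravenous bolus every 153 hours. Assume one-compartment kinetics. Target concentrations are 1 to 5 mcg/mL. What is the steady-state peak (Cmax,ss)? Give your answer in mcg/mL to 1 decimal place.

k = ln2/t½ = ln2/48 ≈ 0.014441 h⁻¹; fraction remaining f = e^(−kτ) = e^(−0.014441×153) ≈ 0.1098.
Accumulation ratio R = 1/(1 − f) ≈ 1/0.8902 ≈ 1.1233.
Single-dose peak C₀ = D/Vd = 52/36 ≈ 1.444 mcg/mL.
Steady-state peak Cmax,ss = C₀·R ≈ 1.444 × 1.1233 ≈ 1.622 mcg/mL.
Peak 1.6 mcg/mL vs MTC 5 mcg/mL: below toxic threshold.

1.6 mcg/mL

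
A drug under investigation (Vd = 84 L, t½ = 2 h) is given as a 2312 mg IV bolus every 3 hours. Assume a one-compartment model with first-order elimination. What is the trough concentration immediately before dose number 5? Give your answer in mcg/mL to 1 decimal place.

14.8 mcg/mL

f = (1/2)^(τ/t½) = (1/2)^(3/2) ≈ 0.3536.
C₀ = D/Vd = 2312/84 ≈ 27.524 mcg/mL.
Before the 5th dose, 4 doses have been given. Superposition: Cmin = C₀·(f + f² + … + f^4).
≈ 27.524 × (0.3536 + 0.1250 + 0.0442 + 0.0156) ≈ 27.524 × 0.5384 ≈ 14.819 mcg/mL.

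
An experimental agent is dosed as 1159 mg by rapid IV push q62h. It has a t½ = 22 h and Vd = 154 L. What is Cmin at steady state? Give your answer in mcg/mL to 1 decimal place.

1.2 mcg/mL

Over one 62-h interval, 62/22 ≈ 2.8182 half-lives elapse, leaving f ≈ 0.1418 of each dose.
At steady state, accumulation factor R = 1/(1 − e^(−kτ)) ≈ 1.1652.
Each bolus raises the concentration by D/Vd = 1159/154 ≈ 7.526 mcg/mL.
Steady-state peak Cmax,ss = C₀·R ≈ 7.526 × 1.1652 ≈ 8.769 mcg/mL.
One interval later, Cmin,ss = Cmax,ss·e^(−kτ) ≈ 8.769 × 0.1418 ≈ 1.243 mcg/mL.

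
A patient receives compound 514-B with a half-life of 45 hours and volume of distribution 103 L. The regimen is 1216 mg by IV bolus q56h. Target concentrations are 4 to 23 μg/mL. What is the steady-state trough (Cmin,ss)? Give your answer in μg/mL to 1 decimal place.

k = ln2/t½ = ln2/45 ≈ 0.015403 h⁻¹; fraction remaining f = e^(−kτ) = e^(−0.015403×56) ≈ 0.4221.
Single-dose peak C₀ = D/Vd = 1216/103 ≈ 11.806 μg/mL.
Steady-state trough Cmin,ss = C₀·f/(1−f) ≈ 11.806 × 0.4221/0.5779 ≈ 8.623 μg/mL.
Trough 8.6 μg/mL vs MEC 4 μg/mL: adequate.

8.6 μg/mL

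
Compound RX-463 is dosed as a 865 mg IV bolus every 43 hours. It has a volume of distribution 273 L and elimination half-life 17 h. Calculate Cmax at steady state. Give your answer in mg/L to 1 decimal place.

3.8 mg/L

τ/t½ = 43/17 ≈ 2.5294, so fraction remaining f = (1/2)^(43/17) ≈ 0.1732.
At steady state, accumulation factor R = 1/(1 − e^(−kτ)) ≈ 1.2095.
Single-dose peak C₀ = D/Vd = 865/273 ≈ 3.168 mg/L.
Cmax,ss = C₀/(1 − f) ≈ 3.168/0.8268 ≈ 3.832 mg/L.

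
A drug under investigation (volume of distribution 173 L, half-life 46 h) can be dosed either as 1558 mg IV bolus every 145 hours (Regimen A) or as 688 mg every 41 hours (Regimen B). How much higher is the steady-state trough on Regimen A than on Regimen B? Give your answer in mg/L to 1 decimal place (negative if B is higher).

-3.5 mg/L

Regimen A: f = (1/2)^(145/46) ≈ 0.1125; Cmin,ss = (1558/173)·f/(1−f) ≈ 1.142 mg/L.
Regimen B: f = (1/2)^(41/46) ≈ 0.5391; Cmin,ss = (688/173)·f/(1−f) ≈ 4.652 mg/L.
Difference ≈ 1.142 − 4.652 ≈ -3.510 mg/L.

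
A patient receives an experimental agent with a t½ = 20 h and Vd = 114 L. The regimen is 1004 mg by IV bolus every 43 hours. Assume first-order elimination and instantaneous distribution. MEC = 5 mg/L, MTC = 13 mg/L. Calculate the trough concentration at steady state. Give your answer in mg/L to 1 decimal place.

τ/t½ = 43/20 ≈ 2.15, so fraction remaining f = (1/2)^(43/20) ≈ 0.2253.
Accumulation ratio R = 1/(1 − f) ≈ 1/0.7747 ≈ 1.2908.
Single-dose peak C₀ = D/Vd = 1004/114 ≈ 8.807 mg/L.
Steady-state peak Cmax,ss = C₀·R ≈ 8.807 × 1.2908 ≈ 11.368 mg/L.
One interval later, Cmin,ss = Cmax,ss·e^(−kτ) ≈ 11.368 × 0.2253 ≈ 2.561 mg/L.
Trough 2.6 mg/L vs MEC 5 mg/L: subtherapeutic.

2.6 mg/L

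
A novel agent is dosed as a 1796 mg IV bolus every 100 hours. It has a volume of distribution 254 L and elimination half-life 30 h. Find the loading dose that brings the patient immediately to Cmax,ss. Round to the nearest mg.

f = (1/2)^(100/30) ≈ 0.099213; accumulation ratio R = 1/(1−f) ≈ 1.11014.
Loading dose to hit Cmax,ss on first dose: D_load = D_maint·R ≈ 1796 × 1.11014 ≈ 1993.81 mg.

1994 mg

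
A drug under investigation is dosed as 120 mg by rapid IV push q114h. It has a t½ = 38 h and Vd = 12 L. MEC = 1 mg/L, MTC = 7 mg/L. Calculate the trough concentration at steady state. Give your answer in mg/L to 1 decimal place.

τ = 114 h = 3 half-lives, so f = (1/2)^3 = 0.125.
Accumulation ratio R = 1/(1 − f) = 1/0.875 = 8/7.
Single-dose peak C₀ = D/Vd = 120/12 = 10 mg/L.
Steady-state peak Cmax,ss = C₀·R = 10 × 8/7 ≈ 11.429 mg/L.
Steady-state trough Cmin,ss = Cmax,ss·f ≈ 11.429 × 0.125 ≈ 1.429 mg/L.
Trough 1.4 mg/L vs MEC 1 mg/L: adequate.

1.4 mg/L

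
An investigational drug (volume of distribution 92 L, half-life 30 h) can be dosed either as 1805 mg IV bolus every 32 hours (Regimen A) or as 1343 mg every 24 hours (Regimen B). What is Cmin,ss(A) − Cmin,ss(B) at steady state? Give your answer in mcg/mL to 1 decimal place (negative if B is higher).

-1.8 mcg/mL

Regimen A: f = (1/2)^(32/30) ≈ 0.4774; Cmin,ss = (1805/92)·f/(1−f) ≈ 17.923 mcg/mL.
Regimen B: f = (1/2)^(24/30) ≈ 0.5743; Cmin,ss = (1343/92)·f/(1−f) ≈ 19.694 mcg/mL.
Difference ≈ 17.923 − 19.694 ≈ -1.771 mcg/mL.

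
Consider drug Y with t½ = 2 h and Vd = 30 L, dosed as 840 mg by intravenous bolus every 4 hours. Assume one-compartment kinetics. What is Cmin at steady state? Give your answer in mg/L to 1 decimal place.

9.3 mg/L

The dosing interval is 2 half-lives, so f = 2^(−2) = 0.25.
At steady state, R = 1/(1 − 0.25) = 4/3.
Single-dose peak C₀ = D/Vd = 840/30 = 28 mg/L.
Steady-state peak Cmax,ss = C₀·R = 28 × 4/3 ≈ 37.333 mg/L.
Steady-state trough Cmin,ss = Cmax,ss·f ≈ 37.333 × 0.25 ≈ 9.333 mg/L.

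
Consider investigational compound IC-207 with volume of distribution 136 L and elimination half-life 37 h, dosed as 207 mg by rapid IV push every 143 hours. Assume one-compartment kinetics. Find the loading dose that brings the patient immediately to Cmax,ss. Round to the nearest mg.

f = (1/2)^(143/37) ≈ 0.068637; accumulation ratio R = 1/(1−f) ≈ 1.07370.
Loading dose to hit Cmax,ss on first dose: D_load = D_maint·R ≈ 207 × 1.07370 ≈ 222.26 mg.

222 mg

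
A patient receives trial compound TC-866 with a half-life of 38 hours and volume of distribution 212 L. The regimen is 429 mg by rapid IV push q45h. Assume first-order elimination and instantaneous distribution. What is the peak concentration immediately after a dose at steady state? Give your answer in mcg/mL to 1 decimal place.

k = ln2/t½ = ln2/38 ≈ 0.018241 h⁻¹; fraction remaining f = e^(−kτ) = e^(−0.018241×45) ≈ 0.4401.
At steady state, accumulation factor R = 1/(1 − e^(−kτ)) ≈ 1.7860.
Each bolus raises the concentration by D/Vd = 429/212 ≈ 2.024 mcg/mL.
Steady-state peak Cmax,ss = C₀·R ≈ 2.024 × 1.7860 ≈ 3.615 mcg/mL.

3.6 mcg/mL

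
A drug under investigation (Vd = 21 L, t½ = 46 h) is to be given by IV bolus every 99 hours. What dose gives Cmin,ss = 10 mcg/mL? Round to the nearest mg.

τ/t½ = 99/46 ≈ 2.1522, so f = (1/2)^(99/46) ≈ 0.224973.
Cmin,ss = (D/Vd)·f/(1−f), so D = Cmin,ss·Vd·(1−f)/f.
D = 10 × 21 × (1−f)/f ≈ 10 × 21 × 3.44498 ≈ 723.45 mg.

723 mg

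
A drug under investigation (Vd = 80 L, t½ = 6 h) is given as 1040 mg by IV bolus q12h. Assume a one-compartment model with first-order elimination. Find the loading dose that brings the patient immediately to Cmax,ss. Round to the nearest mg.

f = (1/2)^(12/6) ≈ 0.250000; accumulation ratio R = 1/(1−f) ≈ 1.33333.
Loading dose to hit Cmax,ss on first dose: D_load = D_maint·R ≈ 1040 × 1.33333 ≈ 1386.66 mg.

1387 mg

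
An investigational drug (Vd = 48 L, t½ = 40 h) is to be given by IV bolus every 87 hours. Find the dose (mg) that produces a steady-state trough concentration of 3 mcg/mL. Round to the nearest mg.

τ/t½ = 87/40 ≈ 2.175, so f = (1/2)^(87/40) ≈ 0.221442.
Cmin,ss = (D/Vd)·f/(1−f), so D = Cmin,ss·Vd·(1−f)/f.
D = 3 × 48 × (1−f)/f ≈ 3 × 48 × 3.51586 ≈ 506.28 mg.

506 mg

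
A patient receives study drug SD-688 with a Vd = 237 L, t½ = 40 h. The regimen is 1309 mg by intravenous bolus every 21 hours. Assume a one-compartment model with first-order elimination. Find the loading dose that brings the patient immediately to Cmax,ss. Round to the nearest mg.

f = (1/2)^(21/40) ≈ 0.694959; accumulation ratio R = 1/(1−f) ≈ 3.27825.
Loading dose to hit Cmax,ss on first dose: D_load = D_maint·R ≈ 1309 × 3.27825 ≈ 4291.23 mg.

4291 mg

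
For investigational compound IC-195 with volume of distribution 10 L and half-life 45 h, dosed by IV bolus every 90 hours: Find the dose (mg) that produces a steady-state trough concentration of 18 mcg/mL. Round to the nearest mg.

540 mg

τ/t½ = 90/45 ≈ 2, so f = (1/2)^(90/45) ≈ 0.250000.
Cmin,ss = (D/Vd)·f/(1−f), so D = Cmin,ss·Vd·(1−f)/f.
D = 18 × 10 × (1−f)/f ≈ 18 × 10 × 3.00000 ≈ 540.00 mg.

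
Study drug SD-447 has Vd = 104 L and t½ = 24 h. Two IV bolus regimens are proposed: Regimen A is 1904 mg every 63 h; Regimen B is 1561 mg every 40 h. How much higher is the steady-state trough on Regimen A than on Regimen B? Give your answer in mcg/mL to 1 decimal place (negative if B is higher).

Regimen A: f = (1/2)^(63/24) ≈ 0.1621; Cmin,ss = (1904/104)·f/(1−f) ≈ 3.542 mcg/mL.
Regimen B: f = (1/2)^(40/24) ≈ 0.3150; Cmin,ss = (1561/104)·f/(1−f) ≈ 6.902 mcg/mL.
Difference ≈ 3.542 − 6.902 ≈ -3.360 mcg/mL.

-3.4 mcg/mL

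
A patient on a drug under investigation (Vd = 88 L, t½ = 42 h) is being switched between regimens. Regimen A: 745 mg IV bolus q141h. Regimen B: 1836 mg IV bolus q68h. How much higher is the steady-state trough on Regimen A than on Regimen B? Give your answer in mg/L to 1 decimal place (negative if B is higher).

-9.2 mg/L

Regimen A: f = (1/2)^(141/42) ≈ 0.0976; Cmin,ss = (745/88)·f/(1−f) ≈ 0.916 mg/L.
Regimen B: f = (1/2)^(68/42) ≈ 0.3256; Cmin,ss = (1836/88)·f/(1−f) ≈ 10.073 mg/L.
Difference ≈ 0.916 − 10.073 ≈ -9.157 mg/L.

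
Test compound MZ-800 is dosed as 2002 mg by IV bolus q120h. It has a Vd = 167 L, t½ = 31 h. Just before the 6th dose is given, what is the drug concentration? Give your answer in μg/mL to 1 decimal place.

0.9 μg/mL

f = (1/2)^(τ/t½) = (1/2)^(120/31) ≈ 0.0683.
C₀ = D/Vd = 2002/167 ≈ 11.988 μg/mL.
Before the 6th dose, 5 doses have been given. Superposition: Cmin = C₀·(f + f² + … + f^5).
≈ 11.988 × (0.0683 + 0.0047 + 0.0003 + 0.0000 + 0.0000) ≈ 11.988 × 0.0733 ≈ 0.879 μg/mL.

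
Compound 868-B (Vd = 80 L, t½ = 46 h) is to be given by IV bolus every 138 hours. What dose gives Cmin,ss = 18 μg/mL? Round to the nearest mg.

10080 mg

τ/t½ = 138/46 ≈ 3, so f = (1/2)^(138/46) ≈ 0.125000.
Cmin,ss = (D/Vd)·f/(1−f), so D = Cmin,ss·Vd·(1−f)/f.
D = 18 × 80 × (1−f)/f ≈ 18 × 80 × 7.00000 ≈ 10080.00 mg.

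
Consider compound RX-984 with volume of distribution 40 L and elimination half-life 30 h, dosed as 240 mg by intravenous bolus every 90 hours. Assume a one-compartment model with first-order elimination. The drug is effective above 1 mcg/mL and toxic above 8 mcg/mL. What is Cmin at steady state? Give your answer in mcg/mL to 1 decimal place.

τ = 90 h = 3 half-lives, so f = (1/2)^3 = 0.125.
Accumulation ratio R = 1/(1 − f) = 1/0.875 = 8/7.
Single-dose peak C₀ = D/Vd = 240/40 = 6 mcg/mL.
Steady-state peak Cmax,ss = C₀·R = 6 × 8/7 ≈ 6.857 mcg/mL.
Steady-state trough Cmin,ss = Cmax,ss·f ≈ 6.857 × 0.125 ≈ 0.857 mcg/mL.
Trough 0.9 mcg/mL vs MEC 1 mcg/mL: subtherapeutic.

0.9 mcg/mL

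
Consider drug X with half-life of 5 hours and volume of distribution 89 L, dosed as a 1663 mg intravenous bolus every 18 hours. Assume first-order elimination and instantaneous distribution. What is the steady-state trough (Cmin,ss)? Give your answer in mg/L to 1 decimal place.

1.7 mg/L

τ/t½ = 18/5 ≈ 3.6, so fraction remaining f = (1/2)^(18/5) ≈ 0.0825.
Each bolus raises the concentration by D/Vd = 1663/89 ≈ 18.685 mg/L.
Steady-state trough Cmin,ss = C₀·f/(1−f) ≈ 18.685 × 0.0825/0.9175 ≈ 1.680 mg/L.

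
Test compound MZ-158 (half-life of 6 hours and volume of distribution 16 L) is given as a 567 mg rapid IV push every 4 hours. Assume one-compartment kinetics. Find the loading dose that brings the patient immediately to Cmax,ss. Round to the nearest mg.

1532 mg

f = (1/2)^(4/6) ≈ 0.629961; accumulation ratio R = 1/(1−f) ≈ 2.70242.
Loading dose to hit Cmax,ss on first dose: D_load = D_maint·R ≈ 567 × 2.70242 ≈ 1532.27 mg.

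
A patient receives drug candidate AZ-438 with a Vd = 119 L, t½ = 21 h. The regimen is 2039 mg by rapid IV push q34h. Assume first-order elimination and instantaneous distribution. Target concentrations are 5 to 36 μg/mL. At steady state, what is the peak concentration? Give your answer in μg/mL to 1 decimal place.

25.4 μg/mL

Over one 34-h interval, 34/21 ≈ 1.619 half-lives elapse, leaving f ≈ 0.3256 of each dose.
At steady state, accumulation factor R = 1/(1 − e^(−kτ)) ≈ 1.4828.
Each bolus raises the concentration by D/Vd = 2039/119 ≈ 17.134 μg/mL.
Steady-state peak Cmax,ss = C₀·R ≈ 17.134 × 1.4828 ≈ 25.406 μg/mL.
Peak 25.4 μg/mL vs MTC 36 μg/mL: below toxic threshold.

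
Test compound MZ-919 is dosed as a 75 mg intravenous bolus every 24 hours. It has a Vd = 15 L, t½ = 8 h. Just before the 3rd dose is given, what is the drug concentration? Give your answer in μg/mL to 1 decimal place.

f = (1/2)^(τ/t½) = (1/2)^(24/8) ≈ 0.1250.
C₀ = D/Vd = 75/15 ≈ 5.000 μg/mL.
Before the 3rd dose, 2 doses have been given. Superposition: Cmin = C₀·(f + f²).
≈ 5.000 × (0.1250 + 0.0156) ≈ 5.000 × 0.1406 ≈ 0.703 μg/mL.

0.7 μg/mL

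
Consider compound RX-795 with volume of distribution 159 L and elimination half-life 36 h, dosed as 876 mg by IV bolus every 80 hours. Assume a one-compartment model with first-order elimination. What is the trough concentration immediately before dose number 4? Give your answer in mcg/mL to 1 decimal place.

1.5 mcg/mL

f = (1/2)^(τ/t½) = (1/2)^(80/36) ≈ 0.2143.
C₀ = D/Vd = 876/159 ≈ 5.509 mcg/mL.
Before the 4th dose, 3 doses have been given. Superposition: Cmin = C₀·(f + f² + … + f^3).
≈ 5.509 × (0.2143 + 0.0459 + 0.0098) ≈ 5.509 × 0.2700 ≈ 1.487 mcg/mL.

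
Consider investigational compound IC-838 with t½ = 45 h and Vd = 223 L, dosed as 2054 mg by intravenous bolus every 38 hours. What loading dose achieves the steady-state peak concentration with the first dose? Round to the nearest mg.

4636 mg

f = (1/2)^(38/45) ≈ 0.556925; accumulation ratio R = 1/(1−f) ≈ 2.25695.
Loading dose to hit Cmax,ss on first dose: D_load = D_maint·R ≈ 2054 × 2.25695 ≈ 4635.78 mg.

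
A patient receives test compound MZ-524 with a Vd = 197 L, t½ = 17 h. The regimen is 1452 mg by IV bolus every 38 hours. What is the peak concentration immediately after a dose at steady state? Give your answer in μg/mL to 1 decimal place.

9.4 μg/mL

k = ln2/t½ = ln2/17 ≈ 0.040773 h⁻¹; fraction remaining f = e^(−kτ) = e^(−0.040773×38) ≈ 0.2124.
Accumulation ratio R = 1/(1 − f) ≈ 1/0.7876 ≈ 1.2697.
Each bolus raises the concentration by D/Vd = 1452/197 ≈ 7.371 μg/mL.
Cmax,ss = C₀/(1 − f) ≈ 7.371/0.7876 ≈ 9.359 μg/mL.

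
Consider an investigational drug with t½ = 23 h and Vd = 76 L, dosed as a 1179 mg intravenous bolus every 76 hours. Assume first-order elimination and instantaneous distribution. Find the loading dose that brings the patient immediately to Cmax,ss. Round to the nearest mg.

1312 mg

f = (1/2)^(76/23) ≈ 0.101226; accumulation ratio R = 1/(1−f) ≈ 1.11263.
Loading dose to hit Cmax,ss on first dose: D_load = D_maint·R ≈ 1179 × 1.11263 ≈ 1311.79 mg.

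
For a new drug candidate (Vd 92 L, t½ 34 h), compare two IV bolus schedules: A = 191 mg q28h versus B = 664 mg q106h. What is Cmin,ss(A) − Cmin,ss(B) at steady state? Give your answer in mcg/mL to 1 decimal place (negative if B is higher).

Regimen A: f = (1/2)^(28/34) ≈ 0.5651; Cmin,ss = (191/92)·f/(1−f) ≈ 2.698 mcg/mL.
Regimen B: f = (1/2)^(106/34) ≈ 0.1152; Cmin,ss = (664/92)·f/(1−f) ≈ 0.940 mcg/mL.
Difference ≈ 2.698 − 0.940 ≈ 1.758 mcg/mL.

1.8 mcg/mL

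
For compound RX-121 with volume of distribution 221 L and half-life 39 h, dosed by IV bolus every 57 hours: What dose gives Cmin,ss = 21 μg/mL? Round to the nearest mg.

8140 mg

τ/t½ = 57/39 ≈ 1.4615, so f = (1/2)^(57/39) ≈ 0.363106.
Cmin,ss = (D/Vd)·f/(1−f), so D = Cmin,ss·Vd·(1−f)/f.
D = 21 × 221 × (1−f)/f ≈ 21 × 221 × 1.75402 ≈ 8140.41 mg.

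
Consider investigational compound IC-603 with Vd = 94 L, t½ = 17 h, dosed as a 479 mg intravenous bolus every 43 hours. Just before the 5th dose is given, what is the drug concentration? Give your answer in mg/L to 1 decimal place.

f = (1/2)^(τ/t½) = (1/2)^(43/17) ≈ 0.1732.
C₀ = D/Vd = 479/94 ≈ 5.096 mg/L.
Before the 5th dose, 4 doses have been given. Superposition: Cmin = C₀·(f + f² + … + f^4).
≈ 5.096 × (0.1732 + 0.0300 + 0.0052 + 0.0009) ≈ 5.096 × 0.2093 ≈ 1.067 mg/L.

1.1 mg/L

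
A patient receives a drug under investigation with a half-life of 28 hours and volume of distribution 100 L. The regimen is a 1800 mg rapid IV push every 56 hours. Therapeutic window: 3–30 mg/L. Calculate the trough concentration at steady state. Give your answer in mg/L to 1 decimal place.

τ = 56 h = 2 half-lives, so f = (1/2)^2 = 0.25.
Accumulation ratio R = 1/(1 − f) = 1/0.75 = 4/3.
Single-dose peak C₀ = D/Vd = 1800/100 = 18 mg/L.
Steady-state peak Cmax,ss = C₀·R = 18 × 4/3 ≈ 24.000 mg/L.
Steady-state trough Cmin,ss = Cmax,ss·f ≈ 24.000 × 0.25 ≈ 6.000 mg/L.
Trough 6.0 mg/L vs MEC 3 mg/L: adequate.

6.0 mg/L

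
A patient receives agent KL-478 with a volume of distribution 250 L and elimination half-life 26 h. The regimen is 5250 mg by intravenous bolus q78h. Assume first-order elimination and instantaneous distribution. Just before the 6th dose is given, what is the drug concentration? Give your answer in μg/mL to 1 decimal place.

3.0 μg/mL

f = (1/2)^(τ/t½) = (1/2)^(78/26) ≈ 0.1250.
C₀ = D/Vd = 5250/250 ≈ 21.000 μg/mL.
Before the 6th dose, 5 doses have been given. Superposition: Cmin = C₀·(f + f² + … + f^5).
≈ 21.000 × (0.1250 + 0.0156 + 0.0020 + 0.0002 + 0.0000) ≈ 21.000 × 0.1428 ≈ 2.999 μg/mL.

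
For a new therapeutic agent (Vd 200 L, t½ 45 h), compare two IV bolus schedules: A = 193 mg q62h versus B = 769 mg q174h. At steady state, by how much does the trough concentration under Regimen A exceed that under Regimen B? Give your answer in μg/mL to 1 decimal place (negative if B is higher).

0.3 μg/mL

Regimen A: f = (1/2)^(62/45) ≈ 0.3848; Cmin,ss = (193/200)·f/(1−f) ≈ 0.604 μg/mL.
Regimen B: f = (1/2)^(174/45) ≈ 0.0686; Cmin,ss = (769/200)·f/(1−f) ≈ 0.283 μg/mL.
Difference ≈ 0.604 − 0.283 ≈ 0.321 μg/mL.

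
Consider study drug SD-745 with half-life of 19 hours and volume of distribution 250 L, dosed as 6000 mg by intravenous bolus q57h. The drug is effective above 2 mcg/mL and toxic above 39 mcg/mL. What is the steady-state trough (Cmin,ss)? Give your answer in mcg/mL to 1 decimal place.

τ = 57 h = 3 half-lives, so f = (1/2)^3 = 0.125.
Accumulation ratio R = 1/(1 − f) = 1/0.875 = 8/7.
Single-dose peak C₀ = D/Vd = 6000/250 = 24 mcg/mL.
Steady-state peak Cmax,ss = C₀·R = 24 × 8/7 ≈ 27.429 mcg/mL.
Steady-state trough Cmin,ss = Cmax,ss·f ≈ 27.429 × 0.125 ≈ 3.429 mcg/mL.
Trough 3.4 mcg/mL vs MEC 2 mcg/mL: adequate.

3.4 mcg/mL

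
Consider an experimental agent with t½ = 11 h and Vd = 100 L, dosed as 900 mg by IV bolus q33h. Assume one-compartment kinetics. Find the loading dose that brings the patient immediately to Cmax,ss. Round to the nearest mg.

f = (1/2)^(33/11) ≈ 0.125000; accumulation ratio R = 1/(1−f) ≈ 1.14286.
Loading dose to hit Cmax,ss on first dose: D_load = D_maint·R ≈ 900 × 1.14286 ≈ 1028.57 mg.

1029 mg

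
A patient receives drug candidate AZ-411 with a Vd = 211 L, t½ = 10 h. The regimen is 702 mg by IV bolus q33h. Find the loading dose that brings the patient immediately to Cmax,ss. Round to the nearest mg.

781 mg

f = (1/2)^(33/10) ≈ 0.101532; accumulation ratio R = 1/(1−f) ≈ 1.11301.
Loading dose to hit Cmax,ss on first dose: D_load = D_maint·R ≈ 702 × 1.11301 ≈ 781.33 mg.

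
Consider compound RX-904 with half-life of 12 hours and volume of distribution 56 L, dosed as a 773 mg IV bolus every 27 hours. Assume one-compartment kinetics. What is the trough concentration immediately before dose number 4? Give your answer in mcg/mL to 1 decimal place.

f = (1/2)^(τ/t½) = (1/2)^(27/12) ≈ 0.2102.
C₀ = D/Vd = 773/56 ≈ 13.804 mcg/mL.
Before the 4th dose, 3 doses have been given. Superposition: Cmin = C₀·(f + f² + … + f^3).
≈ 13.804 × (0.2102 + 0.0442 + 0.0093) ≈ 13.804 × 0.2637 ≈ 3.640 mcg/mL.

3.6 mcg/mL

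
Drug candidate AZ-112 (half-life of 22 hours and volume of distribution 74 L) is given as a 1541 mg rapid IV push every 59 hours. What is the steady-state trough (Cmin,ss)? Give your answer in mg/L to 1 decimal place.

Over one 59-h interval, 59/22 ≈ 2.6818 half-lives elapse, leaving f ≈ 0.1558 of each dose.
Each bolus raises the concentration by D/Vd = 1541/74 ≈ 20.824 mg/L.
Steady-state trough Cmin,ss = C₀·f/(1−f) ≈ 20.824 × 0.1558/0.8442 ≈ 3.843 mg/L.

3.8 mg/L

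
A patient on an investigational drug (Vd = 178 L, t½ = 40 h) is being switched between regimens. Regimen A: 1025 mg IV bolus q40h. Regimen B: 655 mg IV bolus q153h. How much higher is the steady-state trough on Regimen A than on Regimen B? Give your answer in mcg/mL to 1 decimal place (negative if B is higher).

Regimen A: f = (1/2)^(40/40) ≈ 0.5000; Cmin,ss = (1025/178)·f/(1−f) ≈ 5.758 mcg/mL.
Regimen B: f = (1/2)^(153/40) ≈ 0.0706; Cmin,ss = (655/178)·f/(1−f) ≈ 0.280 mcg/mL.
Difference ≈ 5.758 − 0.280 ≈ 5.478 mcg/mL.

5.5 mcg/mL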